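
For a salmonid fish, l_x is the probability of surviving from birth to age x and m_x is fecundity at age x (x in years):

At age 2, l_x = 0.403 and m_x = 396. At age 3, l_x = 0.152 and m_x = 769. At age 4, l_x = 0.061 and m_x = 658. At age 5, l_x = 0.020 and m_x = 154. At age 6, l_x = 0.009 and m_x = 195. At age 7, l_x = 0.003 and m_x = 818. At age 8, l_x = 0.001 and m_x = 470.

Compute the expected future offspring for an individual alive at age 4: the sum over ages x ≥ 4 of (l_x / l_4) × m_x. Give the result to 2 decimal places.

l_4 = 0.061. Conditional survival from age 4 to x is l_x / l_4.
  x=4: (0.061/0.061) × 658 = 658.0000
  x=5: (0.020/0.061) × 154 = 50.4918
  x=6: (0.009/0.061) × 195 = 28.7705
  x=7: (0.003/0.061) × 818 = 40.2295
  x=8: (0.001/0.061) × 470 = 7.7049
Sum = 658.0000 + 50.4918 + 28.7705 + 40.2295 + 7.7049 = 785.1967

785.20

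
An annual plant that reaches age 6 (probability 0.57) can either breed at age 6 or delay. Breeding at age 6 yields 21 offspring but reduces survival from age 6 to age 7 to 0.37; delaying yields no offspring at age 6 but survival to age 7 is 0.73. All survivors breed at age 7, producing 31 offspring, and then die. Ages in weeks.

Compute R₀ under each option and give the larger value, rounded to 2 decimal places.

breed at age 6: R₀ = 0.57 × (21 + 0.37 × 31) = 0.57 × 32.4700 = 18.5079
delay to age 7: R₀ = 0.57 × (0.73 × 31) = 0.57 × 22.6300 = 12.8991
Higher: breed at age 6 (18.5079).

18.51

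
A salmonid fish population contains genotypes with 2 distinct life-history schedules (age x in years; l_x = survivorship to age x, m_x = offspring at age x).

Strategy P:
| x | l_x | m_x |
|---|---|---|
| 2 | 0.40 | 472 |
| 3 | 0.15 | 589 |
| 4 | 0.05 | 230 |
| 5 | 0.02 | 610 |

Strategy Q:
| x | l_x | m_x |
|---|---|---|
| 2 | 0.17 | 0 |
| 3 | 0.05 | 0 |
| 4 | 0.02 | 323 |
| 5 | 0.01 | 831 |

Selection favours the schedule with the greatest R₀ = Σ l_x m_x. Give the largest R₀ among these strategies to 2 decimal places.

300.85

Strategy P: R₀ = 0.40×472 + 0.15×589 + 0.05×230 + 0.02×610 = 300.8500
Strategy Q: R₀ = 0.17×0 + 0.05×0 + 0.02×323 + 0.01×831 = 14.7700
Highest R₀: strategy P with 300.8500.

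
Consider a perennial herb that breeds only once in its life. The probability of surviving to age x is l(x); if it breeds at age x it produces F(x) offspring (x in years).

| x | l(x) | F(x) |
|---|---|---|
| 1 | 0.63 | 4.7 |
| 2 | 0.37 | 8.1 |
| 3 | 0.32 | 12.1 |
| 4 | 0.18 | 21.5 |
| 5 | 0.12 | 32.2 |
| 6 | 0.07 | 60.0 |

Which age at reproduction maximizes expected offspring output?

Expected offspring if breeding at age x = l(x) × F(x):
  age 1: 0.63 × 4.7 = 2.961
  age 2: 0.37 × 8.1 = 2.997
  age 3: 0.32 × 12.1 = 3.872
  age 4: 0.18 × 21.5 = 3.870
  age 5: 0.12 × 32.2 = 3.864
  age 6: 0.07 × 60.0 = 4.200
Maximum at age 6 (4.200).

6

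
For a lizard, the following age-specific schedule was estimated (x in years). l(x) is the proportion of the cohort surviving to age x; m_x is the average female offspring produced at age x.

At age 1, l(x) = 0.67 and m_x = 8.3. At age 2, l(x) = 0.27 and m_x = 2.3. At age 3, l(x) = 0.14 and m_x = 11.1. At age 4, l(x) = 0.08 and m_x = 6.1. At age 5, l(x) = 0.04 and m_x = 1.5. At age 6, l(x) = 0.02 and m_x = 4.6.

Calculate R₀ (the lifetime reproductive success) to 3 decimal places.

R₀ = Σ l(x) m_x:
  age 1: 0.67 × 8.3 = 5.5610
  age 2: 0.27 × 2.3 = 0.6210
  age 3: 0.14 × 11.1 = 1.5540
  age 4: 0.08 × 6.1 = 0.4880
  age 5: 0.04 × 1.5 = 0.0600
  age 6: 0.02 × 4.6 = 0.0920
R₀ = 5.5610 + 0.6210 + 1.5540 + 0.4880 + 0.0600 + 0.0920 = 8.3760

8.376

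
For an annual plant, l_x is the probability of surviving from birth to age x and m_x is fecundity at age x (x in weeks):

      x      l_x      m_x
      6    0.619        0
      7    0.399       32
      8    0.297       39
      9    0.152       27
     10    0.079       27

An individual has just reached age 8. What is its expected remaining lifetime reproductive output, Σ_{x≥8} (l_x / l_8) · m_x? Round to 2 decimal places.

60.00

l_8 = 0.297. Conditional survival from age 8 to x is l_x / l_8.
  x=8: (0.297/0.297) × 39 = 39.0000
  x=9: (0.152/0.297) × 27 = 13.8182
  x=10: (0.079/0.297) × 27 = 7.1818
Sum = 39.0000 + 13.8182 + 7.1818 = 60.0000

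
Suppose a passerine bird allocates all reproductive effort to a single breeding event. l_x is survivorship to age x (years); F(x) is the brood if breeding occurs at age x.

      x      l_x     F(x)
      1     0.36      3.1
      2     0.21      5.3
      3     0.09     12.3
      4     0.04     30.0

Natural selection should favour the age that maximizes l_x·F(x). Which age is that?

Expected offspring if breeding at age x = l_x × F(x):
  age 1: 0.36 × 3.1 = 1.116
  age 2: 0.21 × 5.3 = 1.113
  age 3: 0.09 × 12.3 = 1.107
  age 4: 0.04 × 30.0 = 1.200
Maximum at age 4 (1.200).

4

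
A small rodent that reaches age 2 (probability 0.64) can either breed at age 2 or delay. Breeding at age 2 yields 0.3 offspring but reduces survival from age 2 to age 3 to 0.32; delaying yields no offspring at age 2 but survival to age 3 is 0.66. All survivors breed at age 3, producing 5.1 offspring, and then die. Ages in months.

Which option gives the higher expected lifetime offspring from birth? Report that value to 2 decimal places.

2.15

breed at age 2: R₀ = 0.64 × (0.3 + 0.32 × 5.1) = 0.64 × 1.9320 = 1.2365
delay to age 3: R₀ = 0.64 × (0.66 × 5.1) = 0.64 × 3.3660 = 2.1542
Higher: delay to age 3 (2.1542).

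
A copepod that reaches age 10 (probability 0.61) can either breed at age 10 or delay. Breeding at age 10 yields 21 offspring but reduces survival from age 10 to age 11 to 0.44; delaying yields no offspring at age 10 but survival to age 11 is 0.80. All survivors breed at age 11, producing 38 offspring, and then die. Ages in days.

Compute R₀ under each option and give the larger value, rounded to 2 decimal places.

breed at age 10: R₀ = 0.61 × (21 + 0.44 × 38) = 0.61 × 37.7200 = 23.0092
delay to age 11: R₀ = 0.61 × (0.80 × 38) = 0.61 × 30.4000 = 18.5440
Higher: breed at age 10 (23.0092).

23.01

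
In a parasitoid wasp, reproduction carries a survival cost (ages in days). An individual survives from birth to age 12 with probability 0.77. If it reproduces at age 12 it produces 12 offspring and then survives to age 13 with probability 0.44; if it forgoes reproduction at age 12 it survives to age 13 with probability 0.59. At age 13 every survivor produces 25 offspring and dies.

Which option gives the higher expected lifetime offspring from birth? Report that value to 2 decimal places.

breed at age 12: R₀ = 0.77 × (12 + 0.44 × 25) = 0.77 × 23.0000 = 17.7100
delay to age 13: R₀ = 0.77 × (0.59 × 25) = 0.77 × 14.7500 = 11.3575
Higher: breed at age 12 (17.7100).

17.71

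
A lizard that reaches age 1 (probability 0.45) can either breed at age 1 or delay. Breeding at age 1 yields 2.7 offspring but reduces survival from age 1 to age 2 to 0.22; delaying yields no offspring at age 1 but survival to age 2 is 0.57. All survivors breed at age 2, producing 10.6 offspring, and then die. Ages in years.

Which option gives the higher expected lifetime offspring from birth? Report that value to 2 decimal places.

2.72

breed at age 1: R₀ = 0.45 × (2.7 + 0.22 × 10.6) = 0.45 × 5.0320 = 2.2644
delay to age 2: R₀ = 0.45 × (0.57 × 10.6) = 0.45 × 6.0420 = 2.7189
Higher: delay to age 2 (2.7189).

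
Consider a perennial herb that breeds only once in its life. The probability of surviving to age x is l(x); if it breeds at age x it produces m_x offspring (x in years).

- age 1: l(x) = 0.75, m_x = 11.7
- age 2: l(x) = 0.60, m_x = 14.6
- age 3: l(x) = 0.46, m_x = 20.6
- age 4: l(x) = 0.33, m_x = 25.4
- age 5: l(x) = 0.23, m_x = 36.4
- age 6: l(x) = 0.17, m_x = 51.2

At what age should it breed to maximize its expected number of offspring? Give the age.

3

Expected offspring if breeding at age x = l(x) × m_x:
  age 1: 0.75 × 11.7 = 8.775
  age 2: 0.60 × 14.6 = 8.760
  age 3: 0.46 × 20.6 = 9.476
  age 4: 0.33 × 25.4 = 8.382
  age 5: 0.23 × 36.4 = 8.372
  age 6: 0.17 × 51.2 = 8.704
Maximum at age 3 (9.476).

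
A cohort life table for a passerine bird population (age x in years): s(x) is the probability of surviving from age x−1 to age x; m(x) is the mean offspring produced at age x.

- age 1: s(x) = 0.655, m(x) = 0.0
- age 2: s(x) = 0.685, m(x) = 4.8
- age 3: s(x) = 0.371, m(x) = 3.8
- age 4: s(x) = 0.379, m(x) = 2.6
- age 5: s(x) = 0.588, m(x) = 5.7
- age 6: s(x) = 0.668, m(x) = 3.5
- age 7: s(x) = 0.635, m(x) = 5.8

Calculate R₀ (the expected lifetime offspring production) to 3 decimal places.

3.340

Survivorship from birth: l_x = s_1·s_2·…·s_x.
  l_1 = 0.65500
  l_2 = 0.44868
  l_3 = 0.16646
  l_4 = 0.06309
  l_5 = 0.03710
  l_6 = 0.02478
  l_7 = 0.01574
R₀ = Σ l_x m(x):
  age 1: 0.65500 × 0.0 = 0.0000
  age 2: 0.44868 × 4.8 = 2.1537
  age 3: 0.16646 × 3.8 = 0.6325
  age 4: 0.06309 × 2.6 = 0.1640
  age 5: 0.03710 × 5.7 = 0.2115
  age 6: 0.02478 × 3.5 = 0.0867
  age 7: 0.01574 × 5.8 = 0.0913
R₀ = 0.0000 + 2.1537 + 0.6325 + 0.1640 + 0.2115 + 0.0867 + 0.0913 = 3.3397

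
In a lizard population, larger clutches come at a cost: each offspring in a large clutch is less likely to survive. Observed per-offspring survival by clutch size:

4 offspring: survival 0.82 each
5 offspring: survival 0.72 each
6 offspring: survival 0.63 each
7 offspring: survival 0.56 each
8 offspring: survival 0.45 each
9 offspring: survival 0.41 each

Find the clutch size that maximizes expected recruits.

7

Expected recruits = c × s(c):
  c=4: 4 × 0.82 = 3.280
  c=5: 5 × 0.72 = 3.600
  c=6: 6 × 0.63 = 3.780
  c=7: 7 × 0.56 = 3.920
  c=8: 8 × 0.45 = 3.600
  c=9: 9 × 0.41 = 3.690
Maximum at c = 7 (3.920 recruits).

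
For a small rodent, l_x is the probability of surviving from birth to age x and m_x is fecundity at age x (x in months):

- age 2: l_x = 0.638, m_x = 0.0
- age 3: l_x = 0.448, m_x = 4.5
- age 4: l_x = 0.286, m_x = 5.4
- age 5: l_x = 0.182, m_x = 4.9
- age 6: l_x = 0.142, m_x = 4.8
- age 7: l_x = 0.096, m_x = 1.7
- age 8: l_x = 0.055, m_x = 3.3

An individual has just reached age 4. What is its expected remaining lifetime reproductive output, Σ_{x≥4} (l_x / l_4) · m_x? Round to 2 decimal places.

12.11

l_4 = 0.286. Conditional survival from age 4 to x is l_x / l_4.
  x=4: (0.286/0.286) × 5.4 = 5.4000
  x=5: (0.182/0.286) × 4.9 = 3.1182
  x=6: (0.142/0.286) × 4.8 = 2.3832
  x=7: (0.096/0.286) × 1.7 = 0.5706
  x=8: (0.055/0.286) × 3.3 = 0.6346
Sum = 5.4000 + 3.1182 + 2.3832 + 0.5706 + 0.6346 = 12.1066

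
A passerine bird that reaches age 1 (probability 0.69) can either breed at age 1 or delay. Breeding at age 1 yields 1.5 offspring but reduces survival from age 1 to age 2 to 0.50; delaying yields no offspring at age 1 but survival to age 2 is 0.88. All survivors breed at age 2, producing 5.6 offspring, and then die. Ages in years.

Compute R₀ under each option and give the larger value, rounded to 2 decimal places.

3.40

breed at age 1: R₀ = 0.69 × (1.5 + 0.50 × 5.6) = 0.69 × 4.3000 = 2.9670
delay to age 2: R₀ = 0.69 × (0.88 × 5.6) = 0.69 × 4.9280 = 3.4003
Higher: delay to age 2 (3.4003).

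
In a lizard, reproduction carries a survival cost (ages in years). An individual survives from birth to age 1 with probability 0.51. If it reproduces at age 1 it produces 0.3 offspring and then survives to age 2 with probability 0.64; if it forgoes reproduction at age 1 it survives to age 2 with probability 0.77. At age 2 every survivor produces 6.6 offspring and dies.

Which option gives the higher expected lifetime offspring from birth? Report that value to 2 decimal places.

2.59

breed at age 1: R₀ = 0.51 × (0.3 + 0.64 × 6.6) = 0.51 × 4.5240 = 2.3072
delay to age 2: R₀ = 0.51 × (0.77 × 6.6) = 0.51 × 5.0820 = 2.5918
Higher: delay to age 2 (2.5918).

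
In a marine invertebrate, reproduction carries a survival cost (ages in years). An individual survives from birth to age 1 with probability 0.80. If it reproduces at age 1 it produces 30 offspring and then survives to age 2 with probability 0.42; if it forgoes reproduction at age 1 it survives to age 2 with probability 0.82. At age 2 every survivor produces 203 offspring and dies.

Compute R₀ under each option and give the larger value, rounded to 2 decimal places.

breed at age 1: R₀ = 0.80 × (30 + 0.42 × 203) = 0.80 × 115.2600 = 92.2080
delay to age 2: R₀ = 0.80 × (0.82 × 203) = 0.80 × 166.4600 = 133.1680
Higher: delay to age 2 (133.1680).

133.17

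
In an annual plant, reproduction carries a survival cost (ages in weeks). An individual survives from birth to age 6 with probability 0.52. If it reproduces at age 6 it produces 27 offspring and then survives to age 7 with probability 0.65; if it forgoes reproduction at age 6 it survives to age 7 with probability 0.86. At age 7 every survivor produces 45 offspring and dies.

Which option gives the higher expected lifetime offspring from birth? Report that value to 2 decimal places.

29.25

breed at age 6: R₀ = 0.52 × (27 + 0.65 × 45) = 0.52 × 56.2500 = 29.2500
delay to age 7: R₀ = 0.52 × (0.86 × 45) = 0.52 × 38.7000 = 20.1240
Higher: breed at age 6 (29.2500).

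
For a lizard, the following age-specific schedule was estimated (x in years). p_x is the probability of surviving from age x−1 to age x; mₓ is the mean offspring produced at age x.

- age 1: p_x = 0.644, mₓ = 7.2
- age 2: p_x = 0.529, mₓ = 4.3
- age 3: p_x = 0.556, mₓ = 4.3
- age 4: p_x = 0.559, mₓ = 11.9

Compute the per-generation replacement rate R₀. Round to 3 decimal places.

8.176

Survivorship from birth: l_x = p_1·p_2·…·p_x.
  l_1 = 0.64400
  l_2 = 0.34068
  l_3 = 0.18942
  l_4 = 0.10588
R₀ = Σ l_x mₓ:
  age 1: 0.64400 × 7.2 = 4.6368
  age 2: 0.34068 × 4.3 = 1.4649
  age 3: 0.18942 × 4.3 = 0.8145
  age 4: 0.10588 × 11.9 = 1.2600
R₀ = 4.6368 + 1.4649 + 0.8145 + 1.2600 = 8.1762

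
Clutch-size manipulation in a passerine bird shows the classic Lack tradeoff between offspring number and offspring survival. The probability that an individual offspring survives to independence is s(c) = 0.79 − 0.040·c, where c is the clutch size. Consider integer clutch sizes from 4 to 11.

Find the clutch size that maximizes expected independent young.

Expected independent young = c × s(c):
  c=4: 4 × 0.630 = 2.520
  c=5: 5 × 0.590 = 2.950
  c=6: 6 × 0.550 = 3.300
  c=7: 7 × 0.510 = 3.570
  c=8: 8 × 0.470 = 3.760
  c=9: 9 × 0.430 = 3.870
  c=10: 10 × 0.390 = 3.900
  c=11: 11 × 0.350 = 3.850
Maximum at c = 10 (3.900 independent young).

10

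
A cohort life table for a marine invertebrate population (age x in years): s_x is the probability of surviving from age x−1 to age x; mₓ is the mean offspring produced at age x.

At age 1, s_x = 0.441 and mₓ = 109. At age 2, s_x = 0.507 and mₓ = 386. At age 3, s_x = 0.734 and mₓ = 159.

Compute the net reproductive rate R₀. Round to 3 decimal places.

160.468

Survivorship from birth: l_x = s_1·s_2·…·s_x.
  l_1 = 0.44100
  l_2 = 0.22359
  l_3 = 0.16411
R₀ = Σ l_x mₓ:
  age 1: 0.44100 × 109 = 48.0690
  age 2: 0.22359 × 386 = 86.3057
  age 3: 0.16411 × 159 = 26.0935
R₀ = 48.0690 + 86.3057 + 26.0935 = 160.4682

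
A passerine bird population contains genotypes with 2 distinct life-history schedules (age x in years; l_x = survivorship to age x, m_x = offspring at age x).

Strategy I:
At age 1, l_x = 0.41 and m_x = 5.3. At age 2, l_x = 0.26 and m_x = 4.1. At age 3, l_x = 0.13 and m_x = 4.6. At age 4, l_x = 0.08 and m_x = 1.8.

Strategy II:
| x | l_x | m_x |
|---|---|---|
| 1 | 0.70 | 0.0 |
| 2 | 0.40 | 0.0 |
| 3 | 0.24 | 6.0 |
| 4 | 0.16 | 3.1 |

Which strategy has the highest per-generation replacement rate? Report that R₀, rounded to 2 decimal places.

3.98

Strategy I: R₀ = 0.41×5.3 + 0.26×4.1 + 0.13×4.6 + 0.08×1.8 = 3.9810
Strategy II: R₀ = 0.70×0.0 + 0.40×0.0 + 0.24×6.0 + 0.16×3.1 = 1.9360
Highest R₀: strategy I with 3.9810.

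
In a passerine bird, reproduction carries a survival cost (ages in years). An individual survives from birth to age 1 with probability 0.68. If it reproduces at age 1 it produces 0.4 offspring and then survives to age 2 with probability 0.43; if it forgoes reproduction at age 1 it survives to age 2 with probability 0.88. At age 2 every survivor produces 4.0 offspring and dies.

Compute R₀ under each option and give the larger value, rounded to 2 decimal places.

breed at age 1: R₀ = 0.68 × (0.4 + 0.43 × 4.0) = 0.68 × 2.1200 = 1.4416
delay to age 2: R₀ = 0.68 × (0.88 × 4.0) = 0.68 × 3.5200 = 2.3936
Higher: delay to age 2 (2.3936).

2.39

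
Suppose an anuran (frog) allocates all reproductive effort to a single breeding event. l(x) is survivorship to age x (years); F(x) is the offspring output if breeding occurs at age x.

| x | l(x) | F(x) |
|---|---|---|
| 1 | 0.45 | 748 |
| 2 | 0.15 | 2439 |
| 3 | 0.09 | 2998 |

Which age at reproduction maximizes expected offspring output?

Expected offspring if breeding at age x = l(x) × F(x):
  age 1: 0.45 × 748 = 336.600
  age 2: 0.15 × 2439 = 365.850
  age 3: 0.09 × 2998 = 269.820
Maximum at age 2 (365.850).

2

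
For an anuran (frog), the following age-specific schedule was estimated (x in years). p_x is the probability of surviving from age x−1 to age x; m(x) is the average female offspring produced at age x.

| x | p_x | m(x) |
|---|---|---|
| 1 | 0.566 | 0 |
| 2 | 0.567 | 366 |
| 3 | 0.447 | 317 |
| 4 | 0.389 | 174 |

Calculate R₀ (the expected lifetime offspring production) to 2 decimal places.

172.64

Survivorship from birth: l_x = p_1·p_2·…·p_x.
  l_1 = 0.56600
  l_2 = 0.32092
  l_3 = 0.14345
  l_4 = 0.05580
R₀ = Σ l_x m(x):
  age 1: 0.56600 × 0 = 0.0000
  age 2: 0.32092 × 366 = 117.4567
  age 3: 0.14345 × 317 = 45.4736
  age 4: 0.05580 × 174 = 9.7092
R₀ = 0.0000 + 117.4567 + 45.4736 + 9.7092 = 172.6396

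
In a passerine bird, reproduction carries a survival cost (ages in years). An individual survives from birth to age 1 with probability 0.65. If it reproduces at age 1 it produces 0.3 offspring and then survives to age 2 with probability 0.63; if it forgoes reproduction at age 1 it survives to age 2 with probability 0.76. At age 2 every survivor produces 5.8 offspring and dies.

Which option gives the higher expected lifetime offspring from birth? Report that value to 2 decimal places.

2.87

breed at age 1: R₀ = 0.65 × (0.3 + 0.63 × 5.8) = 0.65 × 3.9540 = 2.5701
delay to age 2: R₀ = 0.65 × (0.76 × 5.8) = 0.65 × 4.4080 = 2.8652
Higher: delay to age 2 (2.8652).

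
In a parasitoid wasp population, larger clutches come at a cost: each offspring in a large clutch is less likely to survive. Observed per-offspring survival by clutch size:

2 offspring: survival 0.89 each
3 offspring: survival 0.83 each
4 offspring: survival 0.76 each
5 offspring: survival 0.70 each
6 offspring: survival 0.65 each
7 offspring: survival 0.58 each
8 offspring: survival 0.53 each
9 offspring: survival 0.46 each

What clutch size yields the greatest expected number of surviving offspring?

Expected surviving offspring = c × s(c):
  c=2: 2 × 0.89 = 1.780
  c=3: 3 × 0.83 = 2.490
  c=4: 4 × 0.76 = 3.040
  c=5: 5 × 0.70 = 3.500
  c=6: 6 × 0.65 = 3.900
  c=7: 7 × 0.58 = 4.060
  c=8: 8 × 0.53 = 4.240
  c=9: 9 × 0.46 = 4.140
Maximum at c = 8 (4.240 surviving offspring).

8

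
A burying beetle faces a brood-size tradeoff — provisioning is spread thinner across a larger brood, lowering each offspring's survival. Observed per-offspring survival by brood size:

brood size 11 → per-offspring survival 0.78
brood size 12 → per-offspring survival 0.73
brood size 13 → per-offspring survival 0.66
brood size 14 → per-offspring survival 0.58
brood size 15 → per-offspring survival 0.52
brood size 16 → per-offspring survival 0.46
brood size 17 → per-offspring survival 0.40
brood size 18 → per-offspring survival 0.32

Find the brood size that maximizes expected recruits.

12

Expected recruits = c × s(c):
  c=11: 11 × 0.78 = 8.580
  c=12: 12 × 0.73 = 8.760
  c=13: 13 × 0.66 = 8.580
  c=14: 14 × 0.58 = 8.120
  c=15: 15 × 0.52 = 7.800
  c=16: 16 × 0.46 = 7.360
  c=17: 17 × 0.40 = 6.800
  c=18: 18 × 0.32 = 5.760
Maximum at c = 12 (8.760 recruits).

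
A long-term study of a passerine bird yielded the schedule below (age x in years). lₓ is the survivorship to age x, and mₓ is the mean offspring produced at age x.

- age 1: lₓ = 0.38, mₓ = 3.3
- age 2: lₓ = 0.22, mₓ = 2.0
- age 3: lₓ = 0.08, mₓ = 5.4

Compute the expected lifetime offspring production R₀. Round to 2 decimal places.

R₀ = Σ lₓ mₓ:
  age 1: 0.38 × 3.3 = 1.2540
  age 2: 0.22 × 2.0 = 0.4400
  age 3: 0.08 × 5.4 = 0.4320
R₀ = 1.2540 + 0.4400 + 0.4320 = 2.1260

2.13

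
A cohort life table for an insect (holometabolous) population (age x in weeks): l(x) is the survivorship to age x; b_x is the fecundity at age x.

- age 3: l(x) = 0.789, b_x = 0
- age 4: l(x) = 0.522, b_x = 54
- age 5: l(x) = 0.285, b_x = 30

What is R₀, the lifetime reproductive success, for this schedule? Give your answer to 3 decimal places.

R₀ = Σ l(x) b_x:
  age 3: 0.789 × 0 = 0.0000
  age 4: 0.522 × 54 = 28.1880
  age 5: 0.285 × 30 = 8.5500
R₀ = 0.0000 + 28.1880 + 8.5500 = 36.7380

36.738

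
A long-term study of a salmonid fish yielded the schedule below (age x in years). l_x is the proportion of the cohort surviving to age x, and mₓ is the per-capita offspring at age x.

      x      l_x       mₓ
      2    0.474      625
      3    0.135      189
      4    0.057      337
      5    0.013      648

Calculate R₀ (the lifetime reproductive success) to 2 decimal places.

R₀ = Σ l_x mₓ:
  age 2: 0.474 × 625 = 296.2500
  age 3: 0.135 × 189 = 25.5150
  age 4: 0.057 × 337 = 19.2090
  age 5: 0.013 × 648 = 8.4240
R₀ = 296.2500 + 25.5150 + 19.2090 + 8.4240 = 349.3980

349.40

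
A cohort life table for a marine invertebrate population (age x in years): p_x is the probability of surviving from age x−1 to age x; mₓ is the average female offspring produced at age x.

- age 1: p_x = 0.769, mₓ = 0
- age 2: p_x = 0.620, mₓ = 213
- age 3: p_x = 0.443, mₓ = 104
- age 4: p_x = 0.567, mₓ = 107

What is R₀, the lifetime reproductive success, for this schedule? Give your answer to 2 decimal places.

136.33

Survivorship from birth: l_x = p_1·p_2·…·p_x.
  l_1 = 0.76900
  l_2 = 0.47678
  l_3 = 0.21121
  l_4 = 0.11976
R₀ = Σ l_x mₓ:
  age 1: 0.76900 × 0 = 0.0000
  age 2: 0.47678 × 213 = 101.5541
  age 3: 0.21121 × 104 = 21.9658
  age 4: 0.11976 × 107 = 12.8143
R₀ = 0.0000 + 101.5541 + 21.9658 + 12.8143 = 136.3343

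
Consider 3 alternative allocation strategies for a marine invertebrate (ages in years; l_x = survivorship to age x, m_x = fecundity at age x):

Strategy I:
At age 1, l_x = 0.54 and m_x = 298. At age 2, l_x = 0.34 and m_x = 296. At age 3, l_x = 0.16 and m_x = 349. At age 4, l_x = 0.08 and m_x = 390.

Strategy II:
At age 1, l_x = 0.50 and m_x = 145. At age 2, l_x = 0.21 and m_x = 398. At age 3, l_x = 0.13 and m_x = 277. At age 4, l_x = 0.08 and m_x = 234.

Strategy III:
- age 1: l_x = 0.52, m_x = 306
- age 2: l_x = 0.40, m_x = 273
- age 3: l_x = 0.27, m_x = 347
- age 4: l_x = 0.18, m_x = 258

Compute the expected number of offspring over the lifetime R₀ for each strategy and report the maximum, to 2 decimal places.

408.45

Strategy I: R₀ = 0.54×298 + 0.34×296 + 0.16×349 + 0.08×390 = 348.6000
Strategy II: R₀ = 0.50×145 + 0.21×398 + 0.13×277 + 0.08×234 = 210.8100
Strategy III: R₀ = 0.52×306 + 0.40×273 + 0.27×347 + 0.18×258 = 408.4500
Highest R₀: strategy III with 408.4500.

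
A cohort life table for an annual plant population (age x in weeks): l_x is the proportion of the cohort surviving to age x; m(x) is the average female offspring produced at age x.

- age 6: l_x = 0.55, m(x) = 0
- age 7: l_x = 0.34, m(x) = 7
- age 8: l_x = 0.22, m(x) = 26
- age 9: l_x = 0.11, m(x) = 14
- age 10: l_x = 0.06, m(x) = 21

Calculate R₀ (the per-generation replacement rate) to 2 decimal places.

R₀ = Σ l_x m(x):
  age 6: 0.55 × 0 = 0.0000
  age 7: 0.34 × 7 = 2.3800
  age 8: 0.22 × 26 = 5.7200
  age 9: 0.11 × 14 = 1.5400
  age 10: 0.06 × 21 = 1.2600
R₀ = 0.0000 + 2.3800 + 5.7200 + 1.5400 + 1.2600 = 10.9000

10.90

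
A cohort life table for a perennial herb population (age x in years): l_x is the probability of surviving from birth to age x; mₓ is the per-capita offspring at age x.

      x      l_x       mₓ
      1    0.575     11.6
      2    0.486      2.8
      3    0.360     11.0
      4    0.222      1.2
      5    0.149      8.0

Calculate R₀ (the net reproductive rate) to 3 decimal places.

13.449

R₀ = Σ l_x mₓ:
  age 1: 0.575 × 11.6 = 6.6700
  age 2: 0.486 × 2.8 = 1.3608
  age 3: 0.360 × 11.0 = 3.9600
  age 4: 0.222 × 1.2 = 0.2664
  age 5: 0.149 × 8.0 = 1.1920
R₀ = 6.6700 + 1.3608 + 3.9600 + 0.2664 + 1.1920 = 13.4492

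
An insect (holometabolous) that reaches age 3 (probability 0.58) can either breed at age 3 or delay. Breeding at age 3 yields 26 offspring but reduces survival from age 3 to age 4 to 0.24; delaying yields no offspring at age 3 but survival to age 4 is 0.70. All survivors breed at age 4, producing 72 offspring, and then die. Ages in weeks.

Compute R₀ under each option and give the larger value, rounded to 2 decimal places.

29.23

breed at age 3: R₀ = 0.58 × (26 + 0.24 × 72) = 0.58 × 43.2800 = 25.1024
delay to age 4: R₀ = 0.58 × (0.70 × 72) = 0.58 × 50.4000 = 29.2320
Higher: delay to age 4 (29.2320).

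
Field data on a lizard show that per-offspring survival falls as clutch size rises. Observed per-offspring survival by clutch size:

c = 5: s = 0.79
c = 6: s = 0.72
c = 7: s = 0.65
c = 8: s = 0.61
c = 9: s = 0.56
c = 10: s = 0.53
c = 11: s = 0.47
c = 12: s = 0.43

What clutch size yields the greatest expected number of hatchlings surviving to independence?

10

Expected hatchlings surviving to independence = c × s(c):
  c=5: 5 × 0.79 = 3.950
  c=6: 6 × 0.72 = 4.320
  c=7: 7 × 0.65 = 4.550
  c=8: 8 × 0.61 = 4.880
  c=9: 9 × 0.56 = 5.040
  c=10: 10 × 0.53 = 5.300
  c=11: 11 × 0.47 = 5.170
  c=12: 12 × 0.43 = 5.160
Maximum at c = 10 (5.300 hatchlings surviving to independence).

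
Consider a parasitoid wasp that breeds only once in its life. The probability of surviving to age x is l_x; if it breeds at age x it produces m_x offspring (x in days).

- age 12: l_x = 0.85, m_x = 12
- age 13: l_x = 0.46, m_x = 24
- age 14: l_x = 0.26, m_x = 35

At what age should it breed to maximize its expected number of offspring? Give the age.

13

Expected offspring if breeding at age x = l_x × m_x:
  age 12: 0.85 × 12 = 10.200
  age 13: 0.46 × 24 = 11.040
  age 14: 0.26 × 35 = 9.100
Maximum at age 13 (11.040).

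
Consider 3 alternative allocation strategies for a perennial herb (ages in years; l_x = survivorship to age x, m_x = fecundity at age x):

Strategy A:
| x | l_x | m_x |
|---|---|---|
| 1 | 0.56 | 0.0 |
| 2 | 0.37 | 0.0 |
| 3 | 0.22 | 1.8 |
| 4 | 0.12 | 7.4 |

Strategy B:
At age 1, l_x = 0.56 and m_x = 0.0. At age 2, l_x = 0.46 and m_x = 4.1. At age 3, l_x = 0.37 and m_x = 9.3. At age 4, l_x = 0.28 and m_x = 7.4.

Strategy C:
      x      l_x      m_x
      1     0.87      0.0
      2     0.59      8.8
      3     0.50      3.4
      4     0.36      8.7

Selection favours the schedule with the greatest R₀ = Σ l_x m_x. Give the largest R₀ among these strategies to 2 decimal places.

Strategy A: R₀ = 0.56×0.0 + 0.37×0.0 + 0.22×1.8 + 0.12×7.4 = 1.2840
Strategy B: R₀ = 0.56×0.0 + 0.46×4.1 + 0.37×9.3 + 0.28×7.4 = 7.3990
Strategy C: R₀ = 0.87×0.0 + 0.59×8.8 + 0.50×3.4 + 0.36×8.7 = 10.0240
Highest R₀: strategy C with 10.0240.

10.02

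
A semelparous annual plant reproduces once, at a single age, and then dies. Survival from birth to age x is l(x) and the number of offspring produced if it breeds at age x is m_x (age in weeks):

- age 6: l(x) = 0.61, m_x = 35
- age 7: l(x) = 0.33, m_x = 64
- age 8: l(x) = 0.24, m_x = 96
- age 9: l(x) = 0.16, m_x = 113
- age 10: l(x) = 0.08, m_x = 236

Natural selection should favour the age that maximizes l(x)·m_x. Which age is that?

Expected offspring if breeding at age x = l(x) × m_x:
  age 6: 0.61 × 35 = 21.350
  age 7: 0.33 × 64 = 21.120
  age 8: 0.24 × 96 = 23.040
  age 9: 0.16 × 113 = 18.080
  age 10: 0.08 × 236 = 18.880
Maximum at age 8 (23.040).

8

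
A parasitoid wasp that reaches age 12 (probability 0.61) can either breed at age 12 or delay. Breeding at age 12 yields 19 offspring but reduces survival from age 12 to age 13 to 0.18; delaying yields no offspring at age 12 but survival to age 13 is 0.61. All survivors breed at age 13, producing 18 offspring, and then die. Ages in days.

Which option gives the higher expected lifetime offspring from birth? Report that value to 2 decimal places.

breed at age 12: R₀ = 0.61 × (19 + 0.18 × 18) = 0.61 × 22.2400 = 13.5664
delay to age 13: R₀ = 0.61 × (0.61 × 18) = 0.61 × 10.9800 = 6.6978
Higher: breed at age 12 (13.5664).

13.57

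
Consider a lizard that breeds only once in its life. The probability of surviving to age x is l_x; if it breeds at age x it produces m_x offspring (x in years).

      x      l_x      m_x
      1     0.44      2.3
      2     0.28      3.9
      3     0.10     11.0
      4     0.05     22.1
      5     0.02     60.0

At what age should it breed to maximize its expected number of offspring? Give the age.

Expected offspring if breeding at age x = l_x × m_x:
  age 1: 0.44 × 2.3 = 1.012
  age 2: 0.28 × 3.9 = 1.092
  age 3: 0.10 × 11.0 = 1.100
  age 4: 0.05 × 22.1 = 1.105
  age 5: 0.02 × 60.0 = 1.200
Maximum at age 5 (1.200).

5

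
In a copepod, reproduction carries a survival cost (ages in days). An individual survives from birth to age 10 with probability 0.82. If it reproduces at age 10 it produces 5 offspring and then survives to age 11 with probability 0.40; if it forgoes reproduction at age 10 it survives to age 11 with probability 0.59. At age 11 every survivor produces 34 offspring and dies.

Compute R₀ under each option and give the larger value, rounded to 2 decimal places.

16.45

breed at age 10: R₀ = 0.82 × (5 + 0.40 × 34) = 0.82 × 18.6000 = 15.2520
delay to age 11: R₀ = 0.82 × (0.59 × 34) = 0.82 × 20.0600 = 16.4492
Higher: delay to age 11 (16.4492).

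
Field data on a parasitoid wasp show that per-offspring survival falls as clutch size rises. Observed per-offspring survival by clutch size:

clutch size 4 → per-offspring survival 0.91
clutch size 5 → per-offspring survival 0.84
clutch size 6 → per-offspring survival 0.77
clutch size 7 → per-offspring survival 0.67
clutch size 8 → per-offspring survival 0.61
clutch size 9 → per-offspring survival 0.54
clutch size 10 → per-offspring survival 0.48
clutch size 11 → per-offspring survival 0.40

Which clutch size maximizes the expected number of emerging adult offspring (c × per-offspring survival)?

8

Expected emerging adult offspring = c × s(c):
  c=4: 4 × 0.91 = 3.640
  c=5: 5 × 0.84 = 4.200
  c=6: 6 × 0.77 = 4.620
  c=7: 7 × 0.67 = 4.690
  c=8: 8 × 0.61 = 4.880
  c=9: 9 × 0.54 = 4.860
  c=10: 10 × 0.48 = 4.800
  c=11: 11 × 0.40 = 4.400
Maximum at c = 8 (4.880 emerging adult offspring).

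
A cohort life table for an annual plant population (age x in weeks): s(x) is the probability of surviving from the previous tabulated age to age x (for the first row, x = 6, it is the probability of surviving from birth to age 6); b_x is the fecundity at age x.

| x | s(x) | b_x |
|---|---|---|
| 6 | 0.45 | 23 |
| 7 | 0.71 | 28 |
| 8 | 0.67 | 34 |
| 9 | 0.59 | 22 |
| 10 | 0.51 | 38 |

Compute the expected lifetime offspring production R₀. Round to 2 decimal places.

Survivorship from birth: l_x = s_6·s_7·…·s_x.
  l_6 = 0.45000
  l_7 = 0.31950
  l_8 = 0.21407
  l_9 = 0.12630
  l_10 = 0.06441
R₀ = Σ l_x b_x:
  age 6: 0.45000 × 23 = 10.3500
  age 7: 0.31950 × 28 = 8.9460
  age 8: 0.21407 × 34 = 7.2784
  age 9: 0.12630 × 22 = 2.7786
  age 10: 0.06441 × 38 = 2.4476
R₀ = 10.3500 + 8.9460 + 7.2784 + 2.7786 + 2.4476 = 31.8006

31.80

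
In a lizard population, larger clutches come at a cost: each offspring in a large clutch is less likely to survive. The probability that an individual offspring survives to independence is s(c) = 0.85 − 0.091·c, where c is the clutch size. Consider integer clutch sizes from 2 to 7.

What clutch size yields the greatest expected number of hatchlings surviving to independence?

5

Expected hatchlings surviving to independence = c × s(c):
  c=2: 2 × 0.668 = 1.336
  c=3: 3 × 0.577 = 1.731
  c=4: 4 × 0.486 = 1.944
  c=5: 5 × 0.395 = 1.975
  c=6: 6 × 0.304 = 1.824
  c=7: 7 × 0.213 = 1.491
Maximum at c = 5 (1.975 hatchlings surviving to independence).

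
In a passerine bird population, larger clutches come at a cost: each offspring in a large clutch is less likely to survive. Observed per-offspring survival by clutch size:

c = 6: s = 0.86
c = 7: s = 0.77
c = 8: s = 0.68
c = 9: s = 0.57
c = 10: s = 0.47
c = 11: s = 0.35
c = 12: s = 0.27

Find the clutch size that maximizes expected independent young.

Expected independent young = c × s(c):
  c=6: 6 × 0.86 = 5.160
  c=7: 7 × 0.77 = 5.390
  c=8: 8 × 0.68 = 5.440
  c=9: 9 × 0.57 = 5.130
  c=10: 10 × 0.47 = 4.700
  c=11: 11 × 0.35 = 3.850
  c=12: 12 × 0.27 = 3.240
Maximum at c = 8 (5.440 independent young).

8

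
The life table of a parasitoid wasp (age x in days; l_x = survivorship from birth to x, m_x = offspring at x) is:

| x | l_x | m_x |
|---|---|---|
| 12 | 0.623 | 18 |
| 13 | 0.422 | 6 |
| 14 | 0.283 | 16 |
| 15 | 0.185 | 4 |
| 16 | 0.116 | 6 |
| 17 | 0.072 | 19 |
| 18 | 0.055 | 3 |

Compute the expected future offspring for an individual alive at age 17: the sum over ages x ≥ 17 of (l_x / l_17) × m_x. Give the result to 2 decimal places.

l_17 = 0.072. Conditional survival from age 17 to x is l_x / l_17.
  x=17: (0.072/0.072) × 19 = 19.0000
  x=18: (0.055/0.072) × 3 = 2.2917
Sum = 19.0000 + 2.2917 = 21.2917

21.29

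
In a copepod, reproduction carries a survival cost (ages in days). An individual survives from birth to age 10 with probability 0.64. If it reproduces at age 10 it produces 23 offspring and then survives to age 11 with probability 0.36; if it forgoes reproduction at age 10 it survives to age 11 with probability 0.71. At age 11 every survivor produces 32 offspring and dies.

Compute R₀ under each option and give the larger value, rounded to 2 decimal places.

breed at age 10: R₀ = 0.64 × (23 + 0.36 × 32) = 0.64 × 34.5200 = 22.0928
delay to age 11: R₀ = 0.64 × (0.71 × 32) = 0.64 × 22.7200 = 14.5408
Higher: breed at age 10 (22.0928).

22.09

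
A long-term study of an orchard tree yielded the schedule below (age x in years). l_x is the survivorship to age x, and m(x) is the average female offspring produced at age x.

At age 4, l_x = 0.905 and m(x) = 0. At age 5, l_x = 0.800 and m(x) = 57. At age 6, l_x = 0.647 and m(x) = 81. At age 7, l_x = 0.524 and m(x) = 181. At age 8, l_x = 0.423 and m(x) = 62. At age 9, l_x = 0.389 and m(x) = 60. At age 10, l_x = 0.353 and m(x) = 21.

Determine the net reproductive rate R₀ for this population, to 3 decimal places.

249.830

R₀ = Σ l_x m(x):
  age 4: 0.905 × 0 = 0.0000
  age 5: 0.800 × 57 = 45.6000
  age 6: 0.647 × 81 = 52.4070
  age 7: 0.524 × 181 = 94.8440
  age 8: 0.423 × 62 = 26.2260
  age 9: 0.389 × 60 = 23.3400
  age 10: 0.353 × 21 = 7.4130
R₀ = 0.0000 + 45.6000 + 52.4070 + 94.8440 + 26.2260 + 23.3400 + 7.4130 = 249.8300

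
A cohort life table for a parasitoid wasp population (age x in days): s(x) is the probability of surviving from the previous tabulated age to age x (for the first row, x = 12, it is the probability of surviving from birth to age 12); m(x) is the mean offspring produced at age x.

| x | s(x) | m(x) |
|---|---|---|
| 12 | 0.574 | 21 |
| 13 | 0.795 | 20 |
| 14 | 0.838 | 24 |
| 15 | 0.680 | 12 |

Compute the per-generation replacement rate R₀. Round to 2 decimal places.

Survivorship from birth: l_x = s_12·s_13·…·s_x.
  l_12 = 0.57400
  l_13 = 0.45633
  l_14 = 0.38240
  l_15 = 0.26004
R₀ = Σ l_x m(x):
  age 12: 0.57400 × 21 = 12.0540
  age 13: 0.45633 × 20 = 9.1266
  age 14: 0.38240 × 24 = 9.1776
  age 15: 0.26004 × 12 = 3.1205
R₀ = 12.0540 + 9.1266 + 9.1776 + 3.1205 = 33.4787

33.48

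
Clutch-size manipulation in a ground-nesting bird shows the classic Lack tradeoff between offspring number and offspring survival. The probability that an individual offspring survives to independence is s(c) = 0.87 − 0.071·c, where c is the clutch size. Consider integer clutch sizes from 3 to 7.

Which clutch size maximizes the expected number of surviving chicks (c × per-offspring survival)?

6

Expected surviving chicks = c × s(c):
  c=3: 3 × 0.657 = 1.971
  c=4: 4 × 0.586 = 2.344
  c=5: 5 × 0.515 = 2.575
  c=6: 6 × 0.444 = 2.664
  c=7: 7 × 0.373 = 2.611
Maximum at c = 6 (2.664 surviving chicks).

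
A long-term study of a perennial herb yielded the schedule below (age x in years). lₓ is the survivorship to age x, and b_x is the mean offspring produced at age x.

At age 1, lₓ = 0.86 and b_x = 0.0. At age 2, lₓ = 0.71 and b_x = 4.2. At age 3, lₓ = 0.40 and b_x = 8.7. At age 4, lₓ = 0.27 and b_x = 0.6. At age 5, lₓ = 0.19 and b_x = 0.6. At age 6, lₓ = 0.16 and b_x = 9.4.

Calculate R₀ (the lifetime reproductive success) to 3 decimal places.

R₀ = Σ lₓ b_x:
  age 1: 0.86 × 0.0 = 0.0000
  age 2: 0.71 × 4.2 = 2.9820
  age 3: 0.40 × 8.7 = 3.4800
  age 4: 0.27 × 0.6 = 0.1620
  age 5: 0.19 × 0.6 = 0.1140
  age 6: 0.16 × 9.4 = 1.5040
R₀ = 0.0000 + 2.9820 + 3.4800 + 0.1620 + 0.1140 + 1.5040 = 8.2420

8.242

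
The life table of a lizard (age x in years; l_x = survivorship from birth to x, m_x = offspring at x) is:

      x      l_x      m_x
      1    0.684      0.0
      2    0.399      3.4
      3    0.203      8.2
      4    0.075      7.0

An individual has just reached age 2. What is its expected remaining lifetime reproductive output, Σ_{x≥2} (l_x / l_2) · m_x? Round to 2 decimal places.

l_2 = 0.399. Conditional survival from age 2 to x is l_x / l_2.
  x=2: (0.399/0.399) × 3.4 = 3.4000
  x=3: (0.203/0.399) × 8.2 = 4.1719
  x=4: (0.075/0.399) × 7.0 = 1.3158
Sum = 3.4000 + 4.1719 + 1.3158 = 8.8877

8.89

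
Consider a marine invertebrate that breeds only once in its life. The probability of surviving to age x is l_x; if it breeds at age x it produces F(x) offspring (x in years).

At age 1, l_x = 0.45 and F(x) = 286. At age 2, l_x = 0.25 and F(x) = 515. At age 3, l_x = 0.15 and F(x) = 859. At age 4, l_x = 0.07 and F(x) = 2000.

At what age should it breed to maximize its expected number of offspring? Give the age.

Expected offspring if breeding at age x = l_x × F(x):
  age 1: 0.45 × 286 = 128.700
  age 2: 0.25 × 515 = 128.750
  age 3: 0.15 × 859 = 128.850
  age 4: 0.07 × 2000 = 140.000
Maximum at age 4 (140.000).

4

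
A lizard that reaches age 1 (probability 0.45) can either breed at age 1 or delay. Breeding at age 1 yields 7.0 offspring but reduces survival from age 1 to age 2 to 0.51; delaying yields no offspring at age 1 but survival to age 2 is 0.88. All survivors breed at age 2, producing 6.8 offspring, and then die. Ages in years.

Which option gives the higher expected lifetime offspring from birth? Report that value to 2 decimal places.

4.71

breed at age 1: R₀ = 0.45 × (7.0 + 0.51 × 6.8) = 0.45 × 10.4680 = 4.7106
delay to age 2: R₀ = 0.45 × (0.88 × 6.8) = 0.45 × 5.9840 = 2.6928
Higher: breed at age 1 (4.7106).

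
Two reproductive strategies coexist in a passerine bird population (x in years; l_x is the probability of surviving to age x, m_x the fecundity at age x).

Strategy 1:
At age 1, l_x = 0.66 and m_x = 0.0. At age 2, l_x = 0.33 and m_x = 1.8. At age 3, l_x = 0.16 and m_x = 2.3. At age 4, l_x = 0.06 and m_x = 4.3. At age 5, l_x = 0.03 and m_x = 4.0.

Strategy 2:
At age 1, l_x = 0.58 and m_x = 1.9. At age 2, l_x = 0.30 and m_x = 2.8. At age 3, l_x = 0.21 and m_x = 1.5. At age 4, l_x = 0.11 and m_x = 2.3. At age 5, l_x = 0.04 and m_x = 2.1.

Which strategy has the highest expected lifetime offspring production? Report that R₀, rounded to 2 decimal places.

2.59

Strategy 1: R₀ = 0.66×0.0 + 0.33×1.8 + 0.16×2.3 + 0.06×4.3 + 0.03×4.0 = 1.3400
Strategy 2: R₀ = 0.58×1.9 + 0.30×2.8 + 0.21×1.5 + 0.11×2.3 + 0.04×2.1 = 2.5940
Highest R₀: strategy 2 with 2.5940.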